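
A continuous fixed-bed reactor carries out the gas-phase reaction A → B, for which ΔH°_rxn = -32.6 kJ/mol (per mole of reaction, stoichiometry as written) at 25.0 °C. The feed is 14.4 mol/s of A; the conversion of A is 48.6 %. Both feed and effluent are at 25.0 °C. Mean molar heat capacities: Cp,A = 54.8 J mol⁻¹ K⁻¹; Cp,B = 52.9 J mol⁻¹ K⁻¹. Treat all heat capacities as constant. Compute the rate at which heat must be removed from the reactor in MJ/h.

Extent of reaction ξ = 0.486 × 14.4 = 6.9984 mol/s
Reaction term: ξ·ΔH°_rxn = 6.9984 × -32.6 = -228.15 kJ/s
Q = ΔH = -228.15 kJ/s = -228.15 kW
Heat removed = 821.33 MJ/h

Q_out = 821 MJ/h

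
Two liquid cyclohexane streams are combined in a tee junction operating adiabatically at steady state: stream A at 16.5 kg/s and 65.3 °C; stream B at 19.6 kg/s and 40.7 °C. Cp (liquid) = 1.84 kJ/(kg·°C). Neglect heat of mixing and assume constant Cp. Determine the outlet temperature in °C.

No heat crosses the boundary, so H_out = H_in.
T_out = Σ ṁᵢCp,ᵢTᵢ / Σ ṁᵢCp,ᵢ
      = 3450.3 / 66.424 = 51.944 °C

T_out = 51.9 °C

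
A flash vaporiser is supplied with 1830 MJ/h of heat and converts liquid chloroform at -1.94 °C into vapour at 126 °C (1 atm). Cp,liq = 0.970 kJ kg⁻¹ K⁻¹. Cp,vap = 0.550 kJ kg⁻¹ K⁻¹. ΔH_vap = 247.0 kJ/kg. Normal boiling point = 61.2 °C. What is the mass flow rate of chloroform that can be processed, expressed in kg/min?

ṁ = 88.7 kg/min

Δh = 0.970×(61.2−-1.94) + 247.0 + 0.550×(126−61.2) = 343.89 kJ/kg
Q = 1830 MJ/h = 508.33 kJ/s = 30500 kJ/min
ṁ = Q/Δh = 30500 / 343.89 = 88.692 kg/min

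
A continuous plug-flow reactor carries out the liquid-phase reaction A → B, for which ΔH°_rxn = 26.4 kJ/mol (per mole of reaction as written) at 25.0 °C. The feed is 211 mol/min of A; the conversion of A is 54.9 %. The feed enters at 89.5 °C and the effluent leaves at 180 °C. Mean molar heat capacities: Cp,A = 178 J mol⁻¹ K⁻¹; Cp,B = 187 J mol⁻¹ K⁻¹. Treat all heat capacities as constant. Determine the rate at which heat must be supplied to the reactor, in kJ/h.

Extent of reaction ξ = 0.549 × 211 = 115.84 mol/min
Reaction term: ξ·ΔH°_rxn = 115.84 × 26.4 = 3058.1 kJ/min
Sensible, feed 89.5→25 °C: -2422.5 kJ/min
Outlet flows (mol/min): A 95.161, B 115.84
Sensible, products 25→180 °C: 5983.1 kJ/min
Q = ΔH = 6618.7 kJ/min = 110.31 kW
Heat supplied = 397120 kJ/h

Q_in = 397000 kJ/h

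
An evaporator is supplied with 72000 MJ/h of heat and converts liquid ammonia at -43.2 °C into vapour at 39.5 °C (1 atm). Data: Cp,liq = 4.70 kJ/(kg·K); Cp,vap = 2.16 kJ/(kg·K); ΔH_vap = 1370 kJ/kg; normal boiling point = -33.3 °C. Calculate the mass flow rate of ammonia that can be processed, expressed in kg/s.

Δh = 4.70×(-33.3−-43.2) + 1370 + 2.16×(39.5−-33.3) = 1573.8 kJ/kg
Q = 72000 MJ/h = 20000 kJ/s = 20000 kJ/s
ṁ = Q/Δh = 20000 / 1573.8 = 12.708 kg/s

ṁ = 12.7 kg/s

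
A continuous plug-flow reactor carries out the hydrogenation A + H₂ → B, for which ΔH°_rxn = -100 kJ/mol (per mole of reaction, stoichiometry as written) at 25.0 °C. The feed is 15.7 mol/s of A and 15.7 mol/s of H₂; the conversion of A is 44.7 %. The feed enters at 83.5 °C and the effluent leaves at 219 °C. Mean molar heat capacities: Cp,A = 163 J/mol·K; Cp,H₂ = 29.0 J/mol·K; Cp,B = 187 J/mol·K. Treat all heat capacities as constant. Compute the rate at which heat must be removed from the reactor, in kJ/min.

Extent of reaction ξ = 0.447 × 15.7 = 7.0179 mol/s
Reaction term: ξ·ΔH°_rxn = 7.0179 × -100 = -701.79 kJ/s
Sensible, feed 83.5→25 °C: -176.34 kJ/s
Outlet flows (mol/s): A 8.6821, H₂ 8.6821, B 7.0179
Sensible, products 25→219 °C: 577.99 kJ/s
Q = ΔH = -300.15 kJ/s = -300.15 kW
Heat removed = 18009 kJ/min

Q_out = 18000 kJ/min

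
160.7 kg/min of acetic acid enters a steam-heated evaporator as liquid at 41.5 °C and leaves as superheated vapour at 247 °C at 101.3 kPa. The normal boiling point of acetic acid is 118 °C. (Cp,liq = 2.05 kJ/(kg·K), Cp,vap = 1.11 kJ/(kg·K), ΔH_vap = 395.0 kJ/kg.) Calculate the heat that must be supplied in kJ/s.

Q = 1860 kJ/s

liquid 41.5→118 °C: 156.82 kJ/kg
vaporisation at 118 °C: 395 kJ/kg
vapour 118→247 °C: 143.19 kJ/kg
Δh = 156.82 + 395 + 143.19 = 695.01 kJ/kg
Q = ṁ·Δh = 160.7 kg/min × 695.01 kJ/kg = 111690 kJ/min
|Q| = 1861.5 kW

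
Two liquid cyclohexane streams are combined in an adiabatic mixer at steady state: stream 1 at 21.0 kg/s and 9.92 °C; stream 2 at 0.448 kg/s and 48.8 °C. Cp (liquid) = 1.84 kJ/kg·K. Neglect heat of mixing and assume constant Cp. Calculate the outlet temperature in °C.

No heat crosses the boundary, so H_out = H_in.
Σ ṁᵢCp,ᵢTᵢ = 21.0×1.84×9.92 + 0.448×1.84×48.8 = 423.54
Σ ṁᵢCp,ᵢ = 21.0×1.84 + 0.448×1.84 = 39.464
T_out = 423.54 / 39.464 = 10.732 °C

T_out = 10.7 °C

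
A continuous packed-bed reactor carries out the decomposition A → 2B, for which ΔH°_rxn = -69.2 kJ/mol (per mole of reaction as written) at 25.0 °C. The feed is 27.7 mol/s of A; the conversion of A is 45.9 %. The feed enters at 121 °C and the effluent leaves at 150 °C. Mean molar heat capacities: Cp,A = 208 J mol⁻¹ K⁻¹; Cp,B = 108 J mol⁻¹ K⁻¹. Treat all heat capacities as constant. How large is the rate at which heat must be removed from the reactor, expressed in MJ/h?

Extent of reaction ξ = 0.459 × 27.7 = 12.714 mol/s
Reaction term: ξ·ΔH°_rxn = 12.714 × -69.2 = -879.83 kJ/s
Sensible, feed 121→25 °C: -553.11 kJ/s
Outlet flows (mol/s): A 14.986, B 25.429
Sensible, products 25→150 °C: 732.91 kJ/s
Q = ΔH = -700.03 kJ/s = -700.03 kW
Heat removed = 2520.1 MJ/h

Q_out = 2520 MJ/h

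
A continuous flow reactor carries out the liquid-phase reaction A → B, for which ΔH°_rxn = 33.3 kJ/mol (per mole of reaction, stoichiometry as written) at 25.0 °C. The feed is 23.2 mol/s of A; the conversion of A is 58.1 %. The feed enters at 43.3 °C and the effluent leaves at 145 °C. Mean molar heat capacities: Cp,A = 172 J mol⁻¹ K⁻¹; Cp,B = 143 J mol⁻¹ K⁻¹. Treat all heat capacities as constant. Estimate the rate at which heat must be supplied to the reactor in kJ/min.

Q_in = 48500 kJ/min

Extent of reaction ξ = 0.581 × 23.2 = 13.479 mol/s
Reaction term: ξ·ΔH°_rxn = 13.479 × 33.3 = 448.86 kJ/s
Sensible, feed 43.3→25 °C: -73.024 kJ/s
Outlet flows (mol/s): A 9.7208, B 13.479
Sensible, products 25→145 °C: 431.94 kJ/s
Q = ΔH = 807.77 kJ/s = 807.77 kW
Heat supplied = 48466 kJ/min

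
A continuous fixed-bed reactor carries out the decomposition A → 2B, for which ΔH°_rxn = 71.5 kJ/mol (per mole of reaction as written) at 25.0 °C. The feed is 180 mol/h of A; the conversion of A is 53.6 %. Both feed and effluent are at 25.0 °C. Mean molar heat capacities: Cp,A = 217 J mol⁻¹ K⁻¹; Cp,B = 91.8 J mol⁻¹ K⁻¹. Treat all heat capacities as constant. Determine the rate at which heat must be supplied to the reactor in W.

Q_in = 1920 W

Extent of reaction ξ = 0.536 × 180 = 96.48 mol/h
Reaction term: ξ·ΔH°_rxn = 96.48 × 71.5 = 6898.3 kJ/h
Q = ΔH = 6898.3 kJ/h = 1.9162 kW
Heat supplied = 1916.2 W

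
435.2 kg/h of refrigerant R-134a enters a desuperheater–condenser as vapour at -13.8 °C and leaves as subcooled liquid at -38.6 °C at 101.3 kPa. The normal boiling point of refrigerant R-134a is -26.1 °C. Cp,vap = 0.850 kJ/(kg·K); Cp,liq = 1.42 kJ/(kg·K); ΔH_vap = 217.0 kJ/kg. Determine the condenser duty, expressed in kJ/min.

vapour -13.8→-26.1 °C: -10.455 kJ/kg
condensation at -26.1 °C: -217 kJ/kg
liquid -26.1→-38.6 °C: -17.75 kJ/kg
Δh = -10.455 + -217 + -17.75 = -245.21 kJ/kg
Q = ṁ·Δh = 435.2 kg/h × -245.21 kJ/kg = -106710 kJ/h
|Q| = 29.643 kW = 1778.6 kJ/min

Q_c = 1780 kJ/min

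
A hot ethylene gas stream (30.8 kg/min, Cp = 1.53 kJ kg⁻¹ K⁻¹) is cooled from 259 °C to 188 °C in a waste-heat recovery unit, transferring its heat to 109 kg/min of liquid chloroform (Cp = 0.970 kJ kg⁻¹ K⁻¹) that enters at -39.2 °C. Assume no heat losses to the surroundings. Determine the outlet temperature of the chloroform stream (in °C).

Heat released by hot stream: Q = 30.8 × 1.53 × (259 − 188) = 3345.8 kJ/min
Energy balance on cold side (adiabatic exchanger): Q = ṁ_c·Cp_c·(T_c,out − T_c,in)
T_c,out = -39.2 + 3345.8/(109 × 0.970) = -7.5552 °C

T_c,out = -7.56 °C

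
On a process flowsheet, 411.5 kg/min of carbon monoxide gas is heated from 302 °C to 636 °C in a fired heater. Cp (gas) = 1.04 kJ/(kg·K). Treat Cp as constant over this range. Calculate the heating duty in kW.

Q = ṁ·Cp·ΔT = 411.5 × 1.04 × (636 − 302) = 142940 kJ/min
Converting: 142940 / 60 s = 2382.3 kW

Q = 2380 kW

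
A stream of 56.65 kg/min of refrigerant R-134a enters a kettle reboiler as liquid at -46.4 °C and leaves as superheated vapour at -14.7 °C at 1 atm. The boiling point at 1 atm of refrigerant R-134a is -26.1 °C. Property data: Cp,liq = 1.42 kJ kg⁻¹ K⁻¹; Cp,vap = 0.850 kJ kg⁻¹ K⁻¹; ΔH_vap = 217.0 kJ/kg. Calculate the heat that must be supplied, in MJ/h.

Q = 868 MJ/h

liquid -46.4→-26.1 °C: 28.826 kJ/kg
vaporisation at -26.1 °C: 217 kJ/kg
vapour -26.1→-14.7 °C: 9.69 kJ/kg
Δh = 28.826 + 217 + 9.69 = 255.52 kJ/kg
Q = ṁ·Δh = 56.65 kg/min × 255.52 kJ/kg = 14475 kJ/min
|Q| = 241.25 kW = 868.5 MJ/h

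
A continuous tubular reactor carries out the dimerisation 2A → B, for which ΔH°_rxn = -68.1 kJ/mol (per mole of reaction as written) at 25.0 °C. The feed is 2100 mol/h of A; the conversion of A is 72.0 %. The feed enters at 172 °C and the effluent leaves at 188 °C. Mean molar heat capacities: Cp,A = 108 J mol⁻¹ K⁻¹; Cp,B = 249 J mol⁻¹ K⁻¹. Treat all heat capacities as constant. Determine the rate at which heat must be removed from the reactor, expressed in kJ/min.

Q_out = 730 kJ/min

Extent of reaction ξ = 0.720 × 2100 / 2 = 756 mol/h
Reaction term: ξ·ΔH°_rxn = 756 × -68.1 = -51484 kJ/h
Sensible, feed 172→25 °C: -33340 kJ/h
Outlet flows (mol/h): A 588, B 756
Sensible, products 25→188 °C: 41035 kJ/h
Q = ΔH = -43788 kJ/h = -12.163 kW
Heat removed = 729.8 kJ/min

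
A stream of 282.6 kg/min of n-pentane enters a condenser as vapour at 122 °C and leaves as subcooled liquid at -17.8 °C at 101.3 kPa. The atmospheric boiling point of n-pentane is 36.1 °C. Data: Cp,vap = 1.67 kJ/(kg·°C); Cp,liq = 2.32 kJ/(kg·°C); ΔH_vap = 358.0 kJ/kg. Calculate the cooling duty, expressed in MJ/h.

vapour 122→36.1 °C: -143.45 kJ/kg
condensation at 36.1 °C: -358 kJ/kg
liquid 36.1→-17.8 °C: -125.05 kJ/kg
Δh = -143.45 + -358 + -125.05 = -626.5 kJ/kg
Q = ṁ·Δh = 282.6 kg/min × -626.5 kJ/kg = -177050 kJ/min
|Q| = 2950.8 kW = 10623 MJ/h

Q_c = 10600 MJ/h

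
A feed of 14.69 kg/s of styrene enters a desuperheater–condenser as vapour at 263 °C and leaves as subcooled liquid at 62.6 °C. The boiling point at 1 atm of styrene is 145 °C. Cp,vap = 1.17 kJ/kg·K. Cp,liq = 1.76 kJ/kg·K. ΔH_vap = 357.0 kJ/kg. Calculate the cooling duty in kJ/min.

vapour 263→145 °C: -138.06 kJ/kg
condensation at 145 °C: -357 kJ/kg
liquid 145→62.6 °C: -145.02 kJ/kg
Δh = -138.06 + -357 + -145.02 = -640.08 kJ/kg
Q = ṁ·Δh = 14.69 kg/s × -640.08 kJ/kg = -9402.8 kJ/s
|Q| = 9402.8 kW = 564170 kJ/min

Q_c = 564000 kJ/min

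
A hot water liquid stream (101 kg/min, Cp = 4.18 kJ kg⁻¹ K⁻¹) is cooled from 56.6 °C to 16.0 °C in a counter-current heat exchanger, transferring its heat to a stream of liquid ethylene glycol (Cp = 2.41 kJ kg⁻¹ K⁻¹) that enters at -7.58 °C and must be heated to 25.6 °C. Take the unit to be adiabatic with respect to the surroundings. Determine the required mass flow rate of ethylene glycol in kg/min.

ṁ_c = 214 kg/min

Heat released by hot stream: Q = 101 × 4.18 × (56.6 − 16.0) = 17141 kJ/min
Energy balance on cold side (adiabatic exchanger): Q = ṁ_c·Cp_c·(T_c,out − T_c,in)
ṁ_c = 17141 / [2.41 × (25.6 − -7.58)] = 214.35 kg/min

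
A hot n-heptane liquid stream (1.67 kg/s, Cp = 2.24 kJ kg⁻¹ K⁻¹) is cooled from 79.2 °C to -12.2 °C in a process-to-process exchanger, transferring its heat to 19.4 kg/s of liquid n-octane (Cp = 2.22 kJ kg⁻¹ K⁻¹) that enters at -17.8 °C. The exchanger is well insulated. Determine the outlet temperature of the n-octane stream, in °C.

Heat released by hot stream: Q = 1.67 × 2.24 × (79.2 − -12.2) = 341.91 kJ/s
Energy balance on cold side (adiabatic exchanger): Q = ṁ_c·Cp_c·(T_c,out − T_c,in)
T_c,out = -17.8 + 341.91/(19.4 × 2.22) = -9.8612 °C

T_c,out = -9.86 °C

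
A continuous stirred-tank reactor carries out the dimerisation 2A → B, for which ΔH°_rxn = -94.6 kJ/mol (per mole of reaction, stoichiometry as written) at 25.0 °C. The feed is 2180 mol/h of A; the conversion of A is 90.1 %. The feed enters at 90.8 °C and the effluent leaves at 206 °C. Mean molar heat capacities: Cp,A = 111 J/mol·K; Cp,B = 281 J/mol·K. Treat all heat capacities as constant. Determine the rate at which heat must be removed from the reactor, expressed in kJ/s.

Extent of reaction ξ = 0.901 × 2180 / 2 = 982.09 mol/h
Reaction term: ξ·ΔH°_rxn = 982.09 × -94.6 = -92906 kJ/h
Sensible, feed 90.8→25 °C: -15922 kJ/h
Outlet flows (mol/h): A 215.82, B 982.09
Sensible, products 25→206 °C: 54286 kJ/h
Q = ΔH = -54542 kJ/h = -15.151 kW
Heat removed = 15.151 kJ/s

Q_out = 15.2 kJ/s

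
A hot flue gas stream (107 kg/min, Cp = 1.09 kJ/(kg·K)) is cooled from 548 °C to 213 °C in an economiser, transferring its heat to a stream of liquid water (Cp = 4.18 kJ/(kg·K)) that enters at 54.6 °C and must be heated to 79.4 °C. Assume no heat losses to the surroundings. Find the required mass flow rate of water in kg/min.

Heat released by hot stream: Q = 107 × 1.09 × (548 − 213) = 39071 kJ/min
Energy balance on cold side (adiabatic exchanger): Q = ṁ_c·Cp_c·(T_c,out − T_c,in)
ṁ_c = 39071 / [4.18 × (79.4 − 54.6)] = 376.9 kg/min

ṁ_c = 377 kg/min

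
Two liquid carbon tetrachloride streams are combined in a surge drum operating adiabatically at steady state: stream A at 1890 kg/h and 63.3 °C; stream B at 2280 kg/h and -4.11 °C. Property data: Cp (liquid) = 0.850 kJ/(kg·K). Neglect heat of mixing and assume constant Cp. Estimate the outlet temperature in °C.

T_out = 26.4 °C

Adiabatic, steady state ⇒ Σ ṁᵢCp,ᵢ(T_out − Tᵢ) = 0
Σ ṁᵢCp,ᵢTᵢ = 1890×0.850×63.3 + 2280×0.850×-4.11 = 93726
Σ ṁᵢCp,ᵢ = 1890×0.850 + 2280×0.850 = 3544.5
T_out = 93726 / 3544.5 = 26.443 °C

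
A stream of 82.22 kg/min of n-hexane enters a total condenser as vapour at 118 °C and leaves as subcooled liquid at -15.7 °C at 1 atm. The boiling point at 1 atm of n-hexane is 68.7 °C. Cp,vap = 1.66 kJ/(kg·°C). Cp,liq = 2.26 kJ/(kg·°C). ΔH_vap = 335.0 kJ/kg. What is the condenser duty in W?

vapour 118→68.7 °C: -81.838 kJ/kg
condensation at 68.7 °C: -335 kJ/kg
liquid 68.7→-15.7 °C: -190.74 kJ/kg
Δh = -81.838 + -335 + -190.74 = -607.58 kJ/kg
Q = ṁ·Δh = 82.22 kg/min × -607.58 kJ/kg = -49955 kJ/min
|Q| = 832.59 kW = 832590 W

Q_c = 833000 W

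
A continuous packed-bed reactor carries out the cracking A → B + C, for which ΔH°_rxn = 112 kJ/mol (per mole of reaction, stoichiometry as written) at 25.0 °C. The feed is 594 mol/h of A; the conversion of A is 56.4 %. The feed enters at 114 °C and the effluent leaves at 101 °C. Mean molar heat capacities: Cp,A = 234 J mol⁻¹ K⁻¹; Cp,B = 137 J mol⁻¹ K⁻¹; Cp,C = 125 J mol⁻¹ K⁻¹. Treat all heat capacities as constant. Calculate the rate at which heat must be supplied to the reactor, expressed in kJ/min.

Extent of reaction ξ = 0.564 × 594 = 335.02 mol/h
Reaction term: ξ·ΔH°_rxn = 335.02 × 112 = 37522 kJ/h
Sensible, feed 114→25 °C: -12371 kJ/h
Outlet flows (mol/h): A 258.98, B 335.02, C 335.02
Sensible, products 25→101 °C: 11277 kJ/h
Q = ΔH = 36428 kJ/h = 10.119 kW
Heat supplied = 607.13 kJ/min

Q_in = 607 kJ/min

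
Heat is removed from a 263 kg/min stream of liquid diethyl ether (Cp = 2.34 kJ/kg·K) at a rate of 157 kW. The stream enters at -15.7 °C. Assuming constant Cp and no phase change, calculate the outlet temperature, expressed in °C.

T_out = -31.0 °C

Q = 157 kW = 9420 kJ/min
ΔT = Q/(ṁ·Cp) = 9420/(263×2.34) = 15.307 K
T_out = -15.7 − 15.307 = -31.007 °C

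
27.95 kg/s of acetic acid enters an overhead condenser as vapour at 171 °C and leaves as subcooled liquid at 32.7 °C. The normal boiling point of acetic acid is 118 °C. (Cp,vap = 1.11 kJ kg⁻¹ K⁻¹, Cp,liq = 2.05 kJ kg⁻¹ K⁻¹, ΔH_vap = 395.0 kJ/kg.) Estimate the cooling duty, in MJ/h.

vapour 171→118 °C: -58.83 kJ/kg
condensation at 118 °C: -395 kJ/kg
liquid 118→32.7 °C: -174.86 kJ/kg
Δh = -58.83 + -395 + -174.86 = -628.69 kJ/kg
Q = ṁ·Δh = 27.95 kg/s × -628.69 kJ/kg = -17572 kJ/s
|Q| = 17572 kW = 63259 MJ/h

Q_c = 63300 MJ/h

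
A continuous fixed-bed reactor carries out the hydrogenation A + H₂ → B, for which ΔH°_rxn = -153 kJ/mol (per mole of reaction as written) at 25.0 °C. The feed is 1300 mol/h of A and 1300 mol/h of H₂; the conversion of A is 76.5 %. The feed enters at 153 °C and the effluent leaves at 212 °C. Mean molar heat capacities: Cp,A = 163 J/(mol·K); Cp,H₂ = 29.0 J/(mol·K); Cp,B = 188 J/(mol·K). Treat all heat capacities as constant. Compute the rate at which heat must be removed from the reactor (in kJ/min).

Extent of reaction ξ = 0.765 × 1300 = 994.5 mol/h
Reaction term: ξ·ΔH°_rxn = 994.5 × -153 = -152160 kJ/h
Sensible, feed 153→25 °C: -31949 kJ/h
Outlet flows (mol/h): A 305.5, H₂ 305.5, B 994.5
Sensible, products 25→212 °C: 45931 kJ/h
Q = ΔH = -138180 kJ/h = -38.382 kW
Heat removed = 2302.9 kJ/min

Q_out = 2300 kJ/min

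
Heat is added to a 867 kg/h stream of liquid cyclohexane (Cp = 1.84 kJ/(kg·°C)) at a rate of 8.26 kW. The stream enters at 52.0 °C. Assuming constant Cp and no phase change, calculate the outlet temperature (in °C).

Q = 8.26 kW = 29736 kJ/h
ΔT = Q/(ṁ·Cp) = 29736/(867×1.84) = 18.64 K
T_out = 52.0 + 18.64 = 70.64 °C

T_out = 70.6 °C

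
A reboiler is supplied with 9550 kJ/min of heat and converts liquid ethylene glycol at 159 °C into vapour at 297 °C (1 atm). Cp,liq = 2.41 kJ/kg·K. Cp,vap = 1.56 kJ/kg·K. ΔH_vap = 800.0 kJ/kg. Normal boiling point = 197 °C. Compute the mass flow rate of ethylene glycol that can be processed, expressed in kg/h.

Δh = 2.41×(197−159) + 800.0 + 1.56×(297−197) = 1047.6 kJ/kg
Q = 9550 kJ/min = 159.17 kJ/s = 573000 kJ/h
ṁ = Q/Δh = 573000 / 1047.6 = 546.97 kg/h

ṁ = 547 kg/h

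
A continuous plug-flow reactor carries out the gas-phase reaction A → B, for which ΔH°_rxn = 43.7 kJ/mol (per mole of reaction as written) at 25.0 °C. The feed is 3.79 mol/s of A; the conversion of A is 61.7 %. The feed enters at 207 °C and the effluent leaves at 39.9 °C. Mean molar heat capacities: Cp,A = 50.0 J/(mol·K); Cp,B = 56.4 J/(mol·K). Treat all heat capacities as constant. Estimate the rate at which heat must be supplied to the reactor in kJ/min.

Extent of reaction ξ = 0.617 × 3.79 = 2.3384 mol/s
Reaction term: ξ·ΔH°_rxn = 2.3384 × 43.7 = 102.19 kJ/s
Sensible, feed 207→25 °C: -34.489 kJ/s
Outlet flows (mol/s): A 1.4516, B 2.3384
Sensible, products 25→39.9 °C: 3.0465 kJ/s
Q = ΔH = 70.747 kJ/s = 70.747 kW
Heat supplied = 4244.8 kJ/min

Q_in = 4240 kJ/min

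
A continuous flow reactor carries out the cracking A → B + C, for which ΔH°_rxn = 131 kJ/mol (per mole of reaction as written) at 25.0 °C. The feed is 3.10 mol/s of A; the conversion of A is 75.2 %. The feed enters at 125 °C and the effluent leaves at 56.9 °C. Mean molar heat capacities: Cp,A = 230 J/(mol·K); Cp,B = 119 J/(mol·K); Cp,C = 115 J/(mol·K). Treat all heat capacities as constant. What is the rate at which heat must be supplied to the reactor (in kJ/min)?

Q_in = 15400 kJ/min

Extent of reaction ξ = 0.752 × 3.10 = 2.3312 mol/s
Reaction term: ξ·ΔH°_rxn = 2.3312 × 131 = 305.39 kJ/s
Sensible, feed 125→25 °C: -71.3 kJ/s
Outlet flows (mol/s): A 0.7688, B 2.3312, C 2.3312
Sensible, products 25→56.9 °C: 23.042 kJ/s
Q = ΔH = 257.13 kJ/s = 257.13 kW
Heat supplied = 15428 kJ/min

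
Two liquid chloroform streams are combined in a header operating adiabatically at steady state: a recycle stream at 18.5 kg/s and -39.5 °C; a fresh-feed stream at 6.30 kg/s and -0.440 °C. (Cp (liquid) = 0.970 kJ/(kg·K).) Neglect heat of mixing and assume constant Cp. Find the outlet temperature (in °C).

T_out = -29.6 °C

Adiabatic, steady state ⇒ Σ ṁᵢCp,ᵢ(T_out − Tᵢ) = 0
T_out = Σ ṁᵢCp,ᵢTᵢ / Σ ṁᵢCp,ᵢ
      = -711.52 / 24.056 = -29.578 °C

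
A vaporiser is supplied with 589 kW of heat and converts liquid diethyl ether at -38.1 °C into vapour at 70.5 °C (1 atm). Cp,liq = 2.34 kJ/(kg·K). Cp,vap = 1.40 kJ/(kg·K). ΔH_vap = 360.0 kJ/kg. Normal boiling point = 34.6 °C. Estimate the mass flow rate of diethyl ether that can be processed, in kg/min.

Δh = 2.34×(34.6−-38.1) + 360.0 + 1.40×(70.5−34.6) = 580.38 kJ/kg
Q = 589 kW = 589 kJ/s = 35340 kJ/min
ṁ = Q/Δh = 35340 / 580.38 = 60.891 kg/min

ṁ = 60.9 kg/min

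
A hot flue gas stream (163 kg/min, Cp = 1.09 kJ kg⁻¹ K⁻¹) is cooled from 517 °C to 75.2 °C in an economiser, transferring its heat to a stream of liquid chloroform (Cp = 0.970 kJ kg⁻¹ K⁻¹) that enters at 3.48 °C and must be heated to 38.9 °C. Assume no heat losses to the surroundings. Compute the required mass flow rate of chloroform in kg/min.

Heat released by hot stream: Q = 163 × 1.09 × (517 − 75.2) = 78495 kJ/min
Energy balance on cold side (adiabatic exchanger): Q = ṁ_c·Cp_c·(T_c,out − T_c,in)
ṁ_c = 78495 / [0.970 × (38.9 − 3.48)] = 2284.6 kg/min

ṁ_c = 2280 kg/min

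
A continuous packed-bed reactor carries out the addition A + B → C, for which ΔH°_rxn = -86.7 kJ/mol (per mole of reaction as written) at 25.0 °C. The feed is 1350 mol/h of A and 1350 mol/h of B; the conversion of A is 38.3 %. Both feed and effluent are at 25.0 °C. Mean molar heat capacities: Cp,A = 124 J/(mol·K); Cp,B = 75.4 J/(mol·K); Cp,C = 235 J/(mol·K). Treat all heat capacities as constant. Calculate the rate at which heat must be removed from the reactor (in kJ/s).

Extent of reaction ξ = 0.383 × 1350 = 517.05 mol/h
Reaction term: ξ·ΔH°_rxn = 517.05 × -86.7 = -44828 kJ/h
Q = ΔH = -44828 kJ/h = -12.452 kW
Heat removed = 12.452 kJ/s

Q_out = 12.5 kJ/s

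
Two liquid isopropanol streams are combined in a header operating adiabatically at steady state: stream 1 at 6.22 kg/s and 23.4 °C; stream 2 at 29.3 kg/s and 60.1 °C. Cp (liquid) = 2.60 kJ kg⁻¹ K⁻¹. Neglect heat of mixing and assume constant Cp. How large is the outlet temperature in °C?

T_out = 53.7 °C

Energy balance with Q = 0: Σ ṁᵢCp,ᵢ(T_out − Tᵢ) = 0
Σ ṁᵢCp,ᵢTᵢ = 6.22×2.60×23.4 + 29.3×2.60×60.1 = 4956.8
Σ ṁᵢCp,ᵢ = 6.22×2.60 + 29.3×2.60 = 92.352
T_out = 4956.8 / 92.352 = 53.673 °C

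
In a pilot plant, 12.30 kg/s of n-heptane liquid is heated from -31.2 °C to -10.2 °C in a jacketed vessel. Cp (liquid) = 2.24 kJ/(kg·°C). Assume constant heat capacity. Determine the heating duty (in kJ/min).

Q = ṁ·Cp·ΔT = 12.30 × 2.24 × (-10.2 − -31.2) = 578.59 kJ/s
Heating duty = 34716 kJ/min

Q = 34700 kJ/min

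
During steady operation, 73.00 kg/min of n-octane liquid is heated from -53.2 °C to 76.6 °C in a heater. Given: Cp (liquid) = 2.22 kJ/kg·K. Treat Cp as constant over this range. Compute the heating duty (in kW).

Q = 351 kW

Q = ṁ·Cp·ΔT = 73.00 × 2.22 × (76.6 − -53.2) = 21035 kJ/min
Converting: 21035 / 60 s = 350.59 kW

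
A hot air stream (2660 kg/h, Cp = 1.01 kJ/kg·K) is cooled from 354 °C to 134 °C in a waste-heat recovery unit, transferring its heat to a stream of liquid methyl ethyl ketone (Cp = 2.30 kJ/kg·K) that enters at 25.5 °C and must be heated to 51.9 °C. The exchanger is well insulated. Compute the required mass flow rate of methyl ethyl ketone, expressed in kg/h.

ṁ_c = 9730 kg/h

Heat released by hot stream: Q = 2660 × 1.01 × (354 − 134) = 591050 kJ/h
Energy balance on cold side (adiabatic exchanger): Q = ṁ_c·Cp_c·(T_c,out − T_c,in)
ṁ_c = 591050 / [2.30 × (51.9 − 25.5)] = 9734.1 kg/h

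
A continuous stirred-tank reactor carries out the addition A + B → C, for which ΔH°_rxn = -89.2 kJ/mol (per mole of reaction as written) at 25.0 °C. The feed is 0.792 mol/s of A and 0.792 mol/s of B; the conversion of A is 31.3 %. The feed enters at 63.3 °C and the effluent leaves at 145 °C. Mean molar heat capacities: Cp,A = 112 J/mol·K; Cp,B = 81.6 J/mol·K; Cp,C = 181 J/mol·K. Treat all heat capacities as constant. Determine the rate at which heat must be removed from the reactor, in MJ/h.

Q_out = 35.9 MJ/h

Extent of reaction ξ = 0.313 × 0.792 = 0.2479 mol/s
Reaction term: ξ·ΔH°_rxn = 0.2479 × -89.2 = -22.112 kJ/s
Sensible, feed 63.3→25 °C: -5.8726 kJ/s
Outlet flows (mol/s): A 0.5441, B 0.5441, C 0.2479
Sensible, products 25→145 °C: 18.025 kJ/s
Q = ΔH = -9.96 kJ/s = -9.96 kW
Heat removed = 35.856 MJ/h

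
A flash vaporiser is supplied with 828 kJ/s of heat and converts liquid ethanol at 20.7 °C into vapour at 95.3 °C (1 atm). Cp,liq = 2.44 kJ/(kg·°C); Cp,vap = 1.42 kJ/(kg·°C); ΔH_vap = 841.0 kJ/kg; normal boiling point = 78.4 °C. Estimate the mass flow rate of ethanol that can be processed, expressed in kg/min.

ṁ = 49.4 kg/min

Δh = 2.44×(78.4−20.7) + 841.0 + 1.42×(95.3−78.4) = 1005.8 kJ/kg
Q = 828 kJ/s = 828 kJ/s = 49680 kJ/min
ṁ = Q/Δh = 49680 / 1005.8 = 49.394 kg/min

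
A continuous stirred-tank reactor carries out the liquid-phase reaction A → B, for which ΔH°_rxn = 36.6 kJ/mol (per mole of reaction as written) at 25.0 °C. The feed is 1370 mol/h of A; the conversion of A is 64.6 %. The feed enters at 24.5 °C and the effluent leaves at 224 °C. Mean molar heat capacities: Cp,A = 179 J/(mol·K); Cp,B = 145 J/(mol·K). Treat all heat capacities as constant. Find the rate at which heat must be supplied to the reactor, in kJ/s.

Extent of reaction ξ = 0.646 × 1370 = 885.02 mol/h
Reaction term: ξ·ΔH°_rxn = 885.02 × 36.6 = 32392 kJ/h
Sensible, feed 24.5→25 °C: 122.61 kJ/h
Outlet flows (mol/h): A 484.98, B 885.02
Sensible, products 25→224 °C: 42813 kJ/h
Q = ΔH = 75327 kJ/h = 20.924 kW
Heat supplied = 20.924 kJ/s

Q_in = 20.9 kJ/s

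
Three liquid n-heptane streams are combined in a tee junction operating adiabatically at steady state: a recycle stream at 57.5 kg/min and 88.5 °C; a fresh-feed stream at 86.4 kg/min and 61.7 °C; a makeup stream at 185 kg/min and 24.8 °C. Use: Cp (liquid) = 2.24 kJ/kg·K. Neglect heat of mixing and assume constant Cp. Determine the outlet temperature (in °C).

T_out = 45.6 °C

No heat crosses the boundary, so H_out = H_in.
Σ ṁᵢCp,ᵢTᵢ = 57.5×2.24×88.5 + 86.4×2.24×61.7 + 185×2.24×24.8 = 33617
Σ ṁᵢCp,ᵢ = 57.5×2.24 + 86.4×2.24 + 185×2.24 = 736.74
T_out = 33617 / 736.74 = 45.63 °C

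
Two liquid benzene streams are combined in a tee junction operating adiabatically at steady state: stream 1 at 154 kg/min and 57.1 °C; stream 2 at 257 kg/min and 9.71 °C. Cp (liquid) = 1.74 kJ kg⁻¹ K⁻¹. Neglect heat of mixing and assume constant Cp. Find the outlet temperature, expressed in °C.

Energy balance with Q = 0: Σ ṁᵢCp,ᵢ(T_out − Tᵢ) = 0
Σ ṁᵢCp,ᵢTᵢ = 154×1.74×57.1 + 257×1.74×9.71 = 19643
Σ ṁᵢCp,ᵢ = 154×1.74 + 257×1.74 = 715.14
T_out = 19643 / 715.14 = 27.467 °C

T_out = 27.5 °C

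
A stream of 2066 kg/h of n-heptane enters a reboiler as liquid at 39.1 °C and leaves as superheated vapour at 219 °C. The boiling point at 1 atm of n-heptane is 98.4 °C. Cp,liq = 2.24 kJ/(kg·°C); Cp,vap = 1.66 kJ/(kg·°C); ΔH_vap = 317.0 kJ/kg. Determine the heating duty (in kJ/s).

Q = 373 kJ/s

liquid 39.1→98.4 °C: 132.83 kJ/kg
vaporisation at 98.4 °C: 317 kJ/kg
vapour 98.4→219 °C: 200.2 kJ/kg
Δh = 132.83 + 317 + 200.2 = 650.03 kJ/kg
Q = ṁ·Δh = 2066 kg/h × 650.03 kJ/kg = 1.343e+06 kJ/h
|Q| = 373.04 kW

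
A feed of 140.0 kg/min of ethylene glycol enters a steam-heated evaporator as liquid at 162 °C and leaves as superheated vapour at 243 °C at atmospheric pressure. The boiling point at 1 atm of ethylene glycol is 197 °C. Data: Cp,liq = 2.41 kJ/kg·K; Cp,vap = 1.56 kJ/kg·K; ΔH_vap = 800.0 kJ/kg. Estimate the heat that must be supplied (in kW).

liquid 162→197 °C: 84.35 kJ/kg
vaporisation at 197 °C: 800 kJ/kg
vapour 197→243 °C: 71.76 kJ/kg
Δh = 84.35 + 800 + 71.76 = 956.11 kJ/kg
Q = ṁ·Δh = 140.0 kg/min × 956.11 kJ/kg = 133860 kJ/min
|Q| = 2230.9 kW

Q = 2230 kW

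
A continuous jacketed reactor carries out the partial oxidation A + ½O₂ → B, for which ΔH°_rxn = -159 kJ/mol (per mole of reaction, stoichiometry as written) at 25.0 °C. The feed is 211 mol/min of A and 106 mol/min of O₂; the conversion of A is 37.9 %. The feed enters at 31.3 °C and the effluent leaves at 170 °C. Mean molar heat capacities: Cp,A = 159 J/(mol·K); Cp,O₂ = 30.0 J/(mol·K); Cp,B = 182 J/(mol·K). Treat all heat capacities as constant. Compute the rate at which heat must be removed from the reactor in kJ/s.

Q_out = 125 kJ/s

Extent of reaction ξ = 0.379 × 211 = 79.969 mol/min
Reaction term: ξ·ΔH°_rxn = 79.969 × -159 = -12715 kJ/min
Sensible, feed 31.3→25 °C: -231.39 kJ/min
Outlet flows (mol/min): A 131.03, O₂ 66.016, B 79.969
Sensible, products 25→170 °C: 5418.5 kJ/min
Q = ΔH = -7528 kJ/min = -125.47 kW
Heat removed = 125.47 kJ/s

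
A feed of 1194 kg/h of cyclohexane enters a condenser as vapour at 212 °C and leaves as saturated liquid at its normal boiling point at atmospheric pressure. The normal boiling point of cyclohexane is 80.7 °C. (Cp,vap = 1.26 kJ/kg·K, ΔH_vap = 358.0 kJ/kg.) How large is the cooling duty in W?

vapour 212→80.7 °C: -165.44 kJ/kg
condensation at 80.7 °C: -358 kJ/kg
Δh = -165.44 + -358 = -523.44 kJ/kg
Q = ṁ·Δh = 1194 kg/h × -523.44 kJ/kg = -624980 kJ/h
|Q| = 173.61 kW = 173610 W

Q_c = 174000 W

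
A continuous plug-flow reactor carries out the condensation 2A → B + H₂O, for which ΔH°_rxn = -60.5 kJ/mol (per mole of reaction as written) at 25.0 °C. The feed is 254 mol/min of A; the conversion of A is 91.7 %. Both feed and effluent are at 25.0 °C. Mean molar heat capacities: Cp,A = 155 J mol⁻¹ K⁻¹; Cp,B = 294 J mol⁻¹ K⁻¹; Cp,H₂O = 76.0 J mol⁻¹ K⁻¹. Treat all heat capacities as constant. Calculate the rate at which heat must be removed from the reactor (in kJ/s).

Q_out = 117 kJ/s

Extent of reaction ξ = 0.917 × 254 / 2 = 116.46 mol/min
Reaction term: ξ·ΔH°_rxn = 116.46 × -60.5 = -7045.8 kJ/min
Q = ΔH = -7045.8 kJ/min = -117.43 kW
Heat removed = 117.43 kJ/s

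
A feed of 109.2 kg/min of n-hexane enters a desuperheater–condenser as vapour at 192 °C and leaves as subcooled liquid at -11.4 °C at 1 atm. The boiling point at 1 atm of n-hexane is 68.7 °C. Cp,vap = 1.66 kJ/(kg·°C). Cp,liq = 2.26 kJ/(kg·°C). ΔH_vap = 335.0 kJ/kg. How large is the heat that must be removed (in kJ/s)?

vapour 192→68.7 °C: -204.68 kJ/kg
condensation at 68.7 °C: -335 kJ/kg
liquid 68.7→-11.4 °C: -181.03 kJ/kg
Δh = -204.68 + -335 + -181.03 = -720.7 kJ/kg
Q = ṁ·Δh = 109.2 kg/min × -720.7 kJ/kg = -78701 kJ/min
|Q| = 1311.7 kW

Q_c = 1310 kJ/s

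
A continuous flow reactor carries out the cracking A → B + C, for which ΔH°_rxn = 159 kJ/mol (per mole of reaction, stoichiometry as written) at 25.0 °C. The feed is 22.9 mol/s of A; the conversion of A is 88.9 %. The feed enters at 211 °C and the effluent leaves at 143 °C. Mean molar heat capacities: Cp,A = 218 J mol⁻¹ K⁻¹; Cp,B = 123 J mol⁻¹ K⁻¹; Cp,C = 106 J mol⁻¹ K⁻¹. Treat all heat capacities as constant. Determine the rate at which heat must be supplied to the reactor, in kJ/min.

Extent of reaction ξ = 0.889 × 22.9 = 20.358 mol/s
Reaction term: ξ·ΔH°_rxn = 20.358 × 159 = 3236.9 kJ/s
Sensible, feed 211→25 °C: -928.55 kJ/s
Outlet flows (mol/s): A 2.5419, B 20.358, C 20.358
Sensible, products 25→143 °C: 615.5 kJ/s
Q = ΔH = 2923.9 kJ/s = 2923.9 kW
Heat supplied = 175430 kJ/min

Q_in = 175000 kJ/min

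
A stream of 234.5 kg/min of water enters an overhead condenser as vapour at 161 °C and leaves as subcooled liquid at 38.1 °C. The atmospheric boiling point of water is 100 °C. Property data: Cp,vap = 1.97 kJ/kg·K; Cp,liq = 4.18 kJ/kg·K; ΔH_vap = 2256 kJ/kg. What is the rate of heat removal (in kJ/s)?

vapour 161→100 °C: -120.17 kJ/kg
condensation at 100 °C: -2256 kJ/kg
liquid 100→38.1 °C: -258.74 kJ/kg
Δh = -120.17 + -2256 + -258.74 = -2634.9 kJ/kg
Q = ṁ·Δh = 234.5 kg/min × -2634.9 kJ/kg = -617890 kJ/min
|Q| = 10298 kW

Q_c = 10300 kJ/s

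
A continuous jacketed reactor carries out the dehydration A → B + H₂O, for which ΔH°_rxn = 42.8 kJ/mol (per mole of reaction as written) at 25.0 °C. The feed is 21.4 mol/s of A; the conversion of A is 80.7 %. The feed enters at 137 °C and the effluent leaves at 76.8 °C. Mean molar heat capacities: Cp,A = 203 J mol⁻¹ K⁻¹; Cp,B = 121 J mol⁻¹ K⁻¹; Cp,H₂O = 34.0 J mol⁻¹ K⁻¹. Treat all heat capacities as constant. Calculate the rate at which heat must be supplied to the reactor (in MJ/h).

Extent of reaction ξ = 0.807 × 21.4 = 17.27 mol/s
Reaction term: ξ·ΔH°_rxn = 17.27 × 42.8 = 739.15 kJ/s
Sensible, feed 137→25 °C: -486.55 kJ/s
Outlet flows (mol/s): A 4.1302, B 17.27, H₂O 17.27
Sensible, products 25→76.8 °C: 182.09 kJ/s
Q = ΔH = 434.69 kJ/s = 434.69 kW
Heat supplied = 1564.9 MJ/h

Q_in = 1560 MJ/h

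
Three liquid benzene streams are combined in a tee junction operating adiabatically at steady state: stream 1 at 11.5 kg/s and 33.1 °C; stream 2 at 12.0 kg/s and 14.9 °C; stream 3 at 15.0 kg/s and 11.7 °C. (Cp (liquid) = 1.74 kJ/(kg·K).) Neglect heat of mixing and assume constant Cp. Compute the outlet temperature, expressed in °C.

T_out = 19.1 °C

Adiabatic, steady state ⇒ Σ ṁᵢCp,ᵢ(T_out − Tᵢ) = 0
T_out = Σ ṁᵢCp,ᵢTᵢ / Σ ṁᵢCp,ᵢ
      = 1278.8 / 66.99 = 19.09 °C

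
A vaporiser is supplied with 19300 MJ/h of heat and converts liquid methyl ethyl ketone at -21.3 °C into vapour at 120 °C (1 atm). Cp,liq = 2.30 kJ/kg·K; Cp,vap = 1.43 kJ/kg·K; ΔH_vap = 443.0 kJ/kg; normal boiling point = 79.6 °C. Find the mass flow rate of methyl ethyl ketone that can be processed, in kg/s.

ṁ = 7.32 kg/s

Δh = 2.30×(79.6−-21.3) + 443.0 + 1.43×(120−79.6) = 732.84 kJ/kg
Q = 19300 MJ/h = 5361.1 kJ/s = 5361.1 kJ/s
ṁ = Q/Δh = 5361.1 / 732.84 = 7.3155 kg/s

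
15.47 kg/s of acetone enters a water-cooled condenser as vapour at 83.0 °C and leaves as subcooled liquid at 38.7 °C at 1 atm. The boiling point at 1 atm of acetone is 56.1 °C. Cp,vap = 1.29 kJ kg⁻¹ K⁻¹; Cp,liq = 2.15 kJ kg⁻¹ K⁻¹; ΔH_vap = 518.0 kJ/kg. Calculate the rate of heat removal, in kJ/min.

vapour 83.0→56.1 °C: -34.701 kJ/kg
condensation at 56.1 °C: -518 kJ/kg
liquid 56.1→38.7 °C: -37.41 kJ/kg
Δh = -34.701 + -518 + -37.41 = -590.11 kJ/kg
Q = ṁ·Δh = 15.47 kg/s × -590.11 kJ/kg = -9129 kJ/s
|Q| = 9129 kW = 547740 kJ/min

Q_c = 548000 kJ/min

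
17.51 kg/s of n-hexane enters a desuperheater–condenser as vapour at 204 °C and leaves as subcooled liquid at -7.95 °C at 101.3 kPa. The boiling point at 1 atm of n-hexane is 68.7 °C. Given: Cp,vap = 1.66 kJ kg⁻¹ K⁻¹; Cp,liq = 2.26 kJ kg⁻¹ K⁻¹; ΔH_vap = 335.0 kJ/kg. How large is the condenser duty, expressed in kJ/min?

vapour 204→68.7 °C: -224.6 kJ/kg
condensation at 68.7 °C: -335 kJ/kg
liquid 68.7→-7.95 °C: -173.23 kJ/kg
Δh = -224.6 + -335 + -173.23 = -732.83 kJ/kg
Q = ṁ·Δh = 17.51 kg/s × -732.83 kJ/kg = -12832 kJ/s
|Q| = 12832 kW = 769910 kJ/min

Q_c = 770000 kJ/min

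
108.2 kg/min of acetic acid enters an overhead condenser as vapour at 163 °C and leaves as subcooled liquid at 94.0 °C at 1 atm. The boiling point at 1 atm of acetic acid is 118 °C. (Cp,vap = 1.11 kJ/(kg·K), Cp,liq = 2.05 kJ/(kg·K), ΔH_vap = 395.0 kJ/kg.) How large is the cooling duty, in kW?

Q_c = 891 kW

vapour 163→118 °C: -49.95 kJ/kg
condensation at 118 °C: -395 kJ/kg
liquid 118→94.0 °C: -49.2 kJ/kg
Δh = -49.95 + -395 + -49.2 = -494.15 kJ/kg
Q = ṁ·Δh = 108.2 kg/min × -494.15 kJ/kg = -53467 kJ/min
|Q| = 891.12 kW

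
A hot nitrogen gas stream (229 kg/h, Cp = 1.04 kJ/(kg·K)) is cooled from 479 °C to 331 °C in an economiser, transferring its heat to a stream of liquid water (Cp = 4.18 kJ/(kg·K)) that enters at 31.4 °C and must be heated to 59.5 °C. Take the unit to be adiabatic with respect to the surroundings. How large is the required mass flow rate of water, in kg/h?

ṁ_c = 300 kg/h

Heat released by hot stream: Q = 229 × 1.04 × (479 − 331) = 35248 kJ/h
Energy balance on cold side (adiabatic exchanger): Q = ṁ_c·Cp_c·(T_c,out − T_c,in)
ṁ_c = 35248 / [4.18 × (59.5 − 31.4)] = 300.09 kg/h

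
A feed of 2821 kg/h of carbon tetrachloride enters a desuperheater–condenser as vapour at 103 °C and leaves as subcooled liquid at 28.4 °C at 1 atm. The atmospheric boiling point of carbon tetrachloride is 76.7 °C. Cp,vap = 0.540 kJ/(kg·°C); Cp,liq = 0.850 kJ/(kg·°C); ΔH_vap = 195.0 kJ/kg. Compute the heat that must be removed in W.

Q_c = 196000 W

vapour 103→76.7 °C: -14.202 kJ/kg
condensation at 76.7 °C: -195 kJ/kg
liquid 76.7→28.4 °C: -41.055 kJ/kg
Δh = -14.202 + -195 + -41.055 = -250.26 kJ/kg
Q = ṁ·Δh = 2821 kg/h × -250.26 kJ/kg = -705970 kJ/h
|Q| = 196.1 kW = 196100 W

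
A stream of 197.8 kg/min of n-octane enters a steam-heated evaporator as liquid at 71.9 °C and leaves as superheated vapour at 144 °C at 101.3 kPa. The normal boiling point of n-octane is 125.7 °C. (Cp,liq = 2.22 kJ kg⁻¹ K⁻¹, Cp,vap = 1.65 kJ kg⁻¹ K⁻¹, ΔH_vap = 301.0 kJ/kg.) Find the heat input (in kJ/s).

Q = 1490 kJ/s

liquid 71.9→125.7 °C: 119.44 kJ/kg
vaporisation at 125.7 °C: 301 kJ/kg
vapour 125.7→144 °C: 30.195 kJ/kg
Δh = 119.44 + 301 + 30.195 = 450.63 kJ/kg
Q = ṁ·Δh = 197.8 kg/min × 450.63 kJ/kg = 89135 kJ/min
|Q| = 1485.6 kW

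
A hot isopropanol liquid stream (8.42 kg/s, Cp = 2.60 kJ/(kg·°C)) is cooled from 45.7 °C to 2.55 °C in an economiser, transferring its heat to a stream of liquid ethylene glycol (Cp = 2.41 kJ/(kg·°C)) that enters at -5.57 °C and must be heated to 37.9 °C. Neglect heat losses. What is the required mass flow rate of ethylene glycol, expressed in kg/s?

Heat released by hot stream: Q = 8.42 × 2.60 × (45.7 − 2.55) = 944.64 kJ/s
Energy balance on cold side (adiabatic exchanger): Q = ṁ_c·Cp_c·(T_c,out − T_c,in)
ṁ_c = 944.64 / [2.41 × (37.9 − -5.57)] = 9.0169 kg/s

ṁ_c = 9.02 kg/s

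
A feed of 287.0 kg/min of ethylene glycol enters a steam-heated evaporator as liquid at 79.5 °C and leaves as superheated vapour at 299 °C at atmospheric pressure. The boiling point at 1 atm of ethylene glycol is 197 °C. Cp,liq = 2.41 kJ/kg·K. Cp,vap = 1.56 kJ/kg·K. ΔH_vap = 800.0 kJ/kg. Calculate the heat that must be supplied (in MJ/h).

liquid 79.5→197 °C: 283.18 kJ/kg
vaporisation at 197 °C: 800 kJ/kg
vapour 197→299 °C: 159.12 kJ/kg
Δh = 283.18 + 800 + 159.12 = 1242.3 kJ/kg
Q = ṁ·Δh = 287.0 kg/min × 1242.3 kJ/kg = 356540 kJ/min
|Q| = 5942.3 kW = 21392 MJ/h

Q = 21400 MJ/h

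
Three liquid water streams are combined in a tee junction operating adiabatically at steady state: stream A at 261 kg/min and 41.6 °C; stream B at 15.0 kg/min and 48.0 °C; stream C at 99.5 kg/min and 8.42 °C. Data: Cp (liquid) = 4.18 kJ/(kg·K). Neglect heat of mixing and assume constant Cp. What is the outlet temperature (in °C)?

T_out = 33.1 °C

Adiabatic, steady state ⇒ Σ ṁᵢCp,ᵢ(T_out − Tᵢ) = 0
Σ ṁᵢCp,ᵢTᵢ = 261×4.18×41.6 + 15.0×4.18×48.0 + 99.5×4.18×8.42 = 51896
Σ ṁᵢCp,ᵢ = 261×4.18 + 15.0×4.18 + 99.5×4.18 = 1569.6
T_out = 51896 / 1569.6 = 33.064 °C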